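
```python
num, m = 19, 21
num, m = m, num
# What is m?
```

Trace:
`num, m = 19, 21` → num = 19; m = 21
`num, m = m, num` → num = 21; m = 19
So m = 19

Answer: 19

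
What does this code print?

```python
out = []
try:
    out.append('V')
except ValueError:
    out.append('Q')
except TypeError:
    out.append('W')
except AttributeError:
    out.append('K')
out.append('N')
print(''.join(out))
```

Execution trace: 'V' (try body, no exception) → 'N' (after the try/except). Output: VN

Answer: VN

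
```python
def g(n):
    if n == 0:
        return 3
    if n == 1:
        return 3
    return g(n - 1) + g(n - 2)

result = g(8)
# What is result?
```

Build up from base cases: g(0)=3, g(1)=3, g(2)=6, g(3)=9, g(4)=15, g(5)=24, g(6)=39, ..., g(8)=102

Answer: 102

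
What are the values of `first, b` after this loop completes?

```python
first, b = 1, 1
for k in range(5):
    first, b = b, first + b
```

Fibonacci: after 5 iterations
`first, b` takes the values: (1, 1) → (1, 2) → (2, 3) → (3, 5) → (5, 8) → (8, 13)

Answer: 8, 13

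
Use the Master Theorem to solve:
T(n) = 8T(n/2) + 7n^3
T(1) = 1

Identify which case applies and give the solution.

a=8, b=2, f(n)=7n^3. log_2(8) = 3. Since c=3 = 3, Case 2 applies: T(n) = Θ(n^log_b(a) · log n) = O(n^3 log n).

Answer: O(n^3 log n) - Case 2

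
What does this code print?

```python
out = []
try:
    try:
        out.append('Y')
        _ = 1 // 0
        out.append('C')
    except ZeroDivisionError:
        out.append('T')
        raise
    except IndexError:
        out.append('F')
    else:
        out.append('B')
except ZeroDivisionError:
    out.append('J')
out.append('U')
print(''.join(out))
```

Execution trace: 'Y' (inner try body) → 'T' (inner except ZeroDivisionError) → 'J' (outer except ZeroDivisionError) → 'U' (after the try/except). Output: YTJU

Answer: YTJU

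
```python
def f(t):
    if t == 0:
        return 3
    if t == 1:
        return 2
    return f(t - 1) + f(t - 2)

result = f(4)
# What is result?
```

Build up from base cases: f(0)=3, f(1)=2, f(2)=5, f(3)=7, f(4)=12

Answer: 12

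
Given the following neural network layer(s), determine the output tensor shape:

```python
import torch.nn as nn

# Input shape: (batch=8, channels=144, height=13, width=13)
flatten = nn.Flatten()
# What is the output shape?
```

Input: (8, 144, 13, 13) -> Output: (8, 24336)

Answer: (8, 24336)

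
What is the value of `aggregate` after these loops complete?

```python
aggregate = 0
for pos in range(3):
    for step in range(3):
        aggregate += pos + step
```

Sum of all pos+step for pos,step in 3x3
`aggregate` takes the values: 0 → 1 → 3 → 4 → 6 → 9 → 11 → 14 → 18

Answer: 18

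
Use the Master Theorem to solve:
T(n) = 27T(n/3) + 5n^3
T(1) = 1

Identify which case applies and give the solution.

a=27, b=3, f(n)=5n^3. log_3(27) = 3. Since c=3 = 3, Case 2 applies: T(n) = Θ(n^log_b(a) · log n) = O(n^3 log n).

Answer: O(n^3 log n) - Case 2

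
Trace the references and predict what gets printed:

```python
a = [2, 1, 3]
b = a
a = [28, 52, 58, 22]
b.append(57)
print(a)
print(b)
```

Key concept: rebinding vs mutation: a is rebound to a new list, b still points at the original.
Step by step:
`a = [2, 1, 3]` → a = [2, 1, 3]
`b = a` → b = [2, 1, 3] (same object as a)
`a = [28, 52, 58, 22]` → a = [28, 52, 58, 22]
`b.append(57)` → b = [2, 1, 3, 57]
`print(a)` → prints [28, 52, 58, 22]
`print(b)` → prints [2, 1, 3, 57]

Answer:
[28, 52, 58, 22]
[2, 1, 3, 57]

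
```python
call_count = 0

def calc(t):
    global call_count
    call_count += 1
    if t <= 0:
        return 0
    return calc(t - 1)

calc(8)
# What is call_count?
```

Linear recursion stepping by 1: 9 calls from t=8 down to ≤0.

Answer: 9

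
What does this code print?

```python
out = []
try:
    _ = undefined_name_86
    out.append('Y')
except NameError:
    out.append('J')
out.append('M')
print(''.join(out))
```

Execution trace: 'J' (except NameError) → 'M' (after the try/except). Output: JM

Answer: JM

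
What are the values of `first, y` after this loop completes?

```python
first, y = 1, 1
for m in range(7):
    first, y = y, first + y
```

Fibonacci: after 7 iterations
`first, y` takes the values: (1, 1) → (1, 2) → (2, 3) → (3, 5) → (5, 8) → (8, 13) → (13, 21) → (21, 34)

Answer: 21, 34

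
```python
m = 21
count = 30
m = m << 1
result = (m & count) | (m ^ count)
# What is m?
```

Trace:
`m = 21` → m = 21
`count = 30` → count = 30
`m = m << 1` → m = 42
`result = (m & count) | (m ^ count)` → result = 62
So m = 42

Answer: 42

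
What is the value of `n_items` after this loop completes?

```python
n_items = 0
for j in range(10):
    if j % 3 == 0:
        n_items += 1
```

Count numbers divisible by 3 in range(10)
`n_items` takes the values: 0 → 1 → 2 → 3 → 4

Answer: 4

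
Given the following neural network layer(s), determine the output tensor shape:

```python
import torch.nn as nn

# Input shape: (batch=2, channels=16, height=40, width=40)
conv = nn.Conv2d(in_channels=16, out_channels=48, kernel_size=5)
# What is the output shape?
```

Input: (2, 16, 40, 40) -> Output: (2, 48, 36, 36)

Answer: (2, 48, 36, 36)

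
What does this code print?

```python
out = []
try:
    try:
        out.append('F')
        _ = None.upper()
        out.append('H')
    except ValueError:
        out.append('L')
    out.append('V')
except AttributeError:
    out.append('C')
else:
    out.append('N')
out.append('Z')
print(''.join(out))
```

Execution trace: 'F' (inner try body) → 'C' (except AttributeError) → 'Z' (after the try/except). Output: FCZ

Answer: FCZ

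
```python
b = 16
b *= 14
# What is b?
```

Trace:
`b = 16` → b = 16
`b *= 14` → b = 224
So b = 224

Answer: 224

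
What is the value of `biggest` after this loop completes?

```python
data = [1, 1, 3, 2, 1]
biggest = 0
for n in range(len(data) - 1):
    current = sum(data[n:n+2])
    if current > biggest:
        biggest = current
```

Max sum of 2-element window in [1, 1, 3, 2, 1]
`biggest` takes the values: 0 → 2 → 4 → 5

Answer: 5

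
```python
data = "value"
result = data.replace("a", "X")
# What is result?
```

Trace:
`data = "value"` → data = 'value'
`result = data.replace("a", "X")` → result = 'vXlue'
So result = 'vXlue'

Answer: 'vXlue'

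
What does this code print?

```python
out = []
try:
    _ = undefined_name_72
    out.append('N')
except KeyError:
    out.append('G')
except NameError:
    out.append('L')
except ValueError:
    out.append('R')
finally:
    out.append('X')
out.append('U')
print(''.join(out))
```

Execution trace: 'L' (except NameError) → 'X' (finally) → 'U' (after the try/except). Output: LXU

Answer: LXU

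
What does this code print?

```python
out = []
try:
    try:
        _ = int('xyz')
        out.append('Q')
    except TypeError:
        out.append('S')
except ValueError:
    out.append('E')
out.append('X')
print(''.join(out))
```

Execution trace: 'E' (outer except ValueError) → 'X' (after the try/except). Output: EX

Answer: EX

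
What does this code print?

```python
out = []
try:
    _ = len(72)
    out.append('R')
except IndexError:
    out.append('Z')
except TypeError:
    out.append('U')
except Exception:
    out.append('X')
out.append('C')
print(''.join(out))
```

Execution trace: 'U' (except TypeError) → 'C' (after the try/except). Output: UC

Answer: UC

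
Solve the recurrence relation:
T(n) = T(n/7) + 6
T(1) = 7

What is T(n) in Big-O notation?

Each step divides n by 7 and adds 6. After log_7(n) steps we reach T(1)=7. So T(n) = 6·log_7(n) + 7 = O(log n).

Answer: O(log n)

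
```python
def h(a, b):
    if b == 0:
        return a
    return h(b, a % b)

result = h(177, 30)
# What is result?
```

h(177, 30) -> h(30, 27) -> h(27, 3) -> h(3, 0) -> 3

Answer: 3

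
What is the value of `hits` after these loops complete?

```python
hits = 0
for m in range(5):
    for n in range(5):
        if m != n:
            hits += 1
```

5² - 5 (exclude diagonal)
`hits` takes the values: 0 → 1 → 2 → 3 → 4 → 5 → 6 → 7 → 8 → 9 → 10 → 11 → 12 → 13 → 14 → 15 → 16 → 17 → 18 → 19 → 20

Answer: 20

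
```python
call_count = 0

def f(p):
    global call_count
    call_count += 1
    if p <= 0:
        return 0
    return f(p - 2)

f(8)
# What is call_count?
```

Linear recursion stepping by 2: 5 calls from p=8 down to ≤0.

Answer: 5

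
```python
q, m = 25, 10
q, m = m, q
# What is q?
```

Trace:
`q, m = 25, 10` → q = 25; m = 10
`q, m = m, q` → q = 10; m = 25
So q = 10

Answer: 10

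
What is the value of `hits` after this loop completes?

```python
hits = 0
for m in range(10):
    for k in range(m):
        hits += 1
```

Triangle number: 0+1+2+...+9
`hits` takes the values: 0 → 1 → 2 → 3 → 4 → 5 → 6 → 7 → 8 → 9 → 10 → 11 → 12 → 13 → 14 → 15 → 16 → 17 → 18 → 19 → 20 → 21 → 22 → 23 → 24 → 25 → 26 → 27 → 28 → 29 → … → 41 → 42 → 43 → 44 → 45

Answer: 45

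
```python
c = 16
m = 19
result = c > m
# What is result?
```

Trace:
`c = 16` → c = 16
`m = 19` → m = 19
`result = c > m` → result = False
So result = False

Answer: False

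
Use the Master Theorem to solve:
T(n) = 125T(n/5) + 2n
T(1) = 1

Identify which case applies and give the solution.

a=125, b=5, f(n)=2n. log_5(125) = 3. Since c=1 < 3, Case 1 applies: T(n) = Θ(n^log_b(a)) = O(n^3).

Answer: O(n^3) - Case 1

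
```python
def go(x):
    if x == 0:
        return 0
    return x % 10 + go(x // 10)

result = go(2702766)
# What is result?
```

Sum of digits of 2702766: 6 + 6 + 7 + 2 + 0 + 7 + 2 = 30

Answer: 30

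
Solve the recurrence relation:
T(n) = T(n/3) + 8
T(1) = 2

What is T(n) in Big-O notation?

Each step divides n by 3 and adds 8. After log_3(n) steps we reach T(1)=2. So T(n) = 8·log_3(n) + 2 = O(log n).

Answer: O(log n)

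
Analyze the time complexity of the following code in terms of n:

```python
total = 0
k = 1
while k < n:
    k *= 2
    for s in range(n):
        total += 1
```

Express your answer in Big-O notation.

Each loop level contributes: log n × n. Multiplying the contributions gives O(n log n).

Answer: O(n log n)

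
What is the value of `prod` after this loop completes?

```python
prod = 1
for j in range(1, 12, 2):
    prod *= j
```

Product of 1, 3, 5, ... up to 11
`prod` takes the values: 1 → 3 → 15 → 105 → 945 → 10395

Answer: 10395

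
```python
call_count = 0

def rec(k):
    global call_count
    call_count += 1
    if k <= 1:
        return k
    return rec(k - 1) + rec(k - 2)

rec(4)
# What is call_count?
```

Calls(k) = 1 + Calls(k-1) + Calls(k-2); Calls(0)=Calls(1)=1. For k=4 this gives 9.

Answer: 9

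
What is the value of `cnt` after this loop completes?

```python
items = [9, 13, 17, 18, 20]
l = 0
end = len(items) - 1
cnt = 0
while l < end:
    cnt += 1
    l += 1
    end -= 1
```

Iterations until pointers meet (list length 5)
`cnt` takes the values: 0 → 1 → 2

Answer: 2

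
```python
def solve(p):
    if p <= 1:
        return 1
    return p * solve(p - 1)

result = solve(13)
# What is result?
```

solve(13) = 13 * 12 * 11 * 10 * 9 * 8 * 7 * 6 * 5 * 4 * 3 * 2 * 1 = 6227020800

Answer: 6227020800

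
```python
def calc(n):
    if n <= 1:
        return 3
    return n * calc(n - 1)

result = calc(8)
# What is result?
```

calc(8) = 8 * 7 * 6 * 5 * 4 * 3 * 2 * 3 = 120960

Answer: 120960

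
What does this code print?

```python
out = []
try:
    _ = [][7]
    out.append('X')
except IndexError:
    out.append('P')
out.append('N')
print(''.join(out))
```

Execution trace: 'P' (except IndexError) → 'N' (after the try/except). Output: PN

Answer: PN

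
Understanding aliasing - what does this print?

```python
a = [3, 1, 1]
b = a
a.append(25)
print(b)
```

Key concept: basic list aliasing.
Step by step:
`a = [3, 1, 1]` → a = [3, 1, 1]
`b = a` → b = [3, 1, 1] (same object as a)
`a.append(25)` → a = [3, 1, 1, 25] (same object as b); b = [3, 1, 1, 25] (same object as a)
`print(b)` → prints [3, 1, 1, 25]

Answer: [3, 1, 1, 25]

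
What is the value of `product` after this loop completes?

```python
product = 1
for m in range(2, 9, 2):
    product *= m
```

Product of even numbers 2 to 8
`product` takes the values: 1 → 2 → 8 → 48 → 384

Answer: 384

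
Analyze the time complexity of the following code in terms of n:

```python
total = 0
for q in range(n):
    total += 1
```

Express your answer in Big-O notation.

Each loop level contributes: n. Multiplying the contributions gives O(n).

Answer: O(n)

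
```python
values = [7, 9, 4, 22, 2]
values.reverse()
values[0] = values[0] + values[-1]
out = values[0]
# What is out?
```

Trace:
`values = [7, 9, 4, 22, 2]` → values = [7, 9, 4, 22, 2]
`values.reverse()` → values = [2, 22, 4, 9, 7]
`values[0] = values[0] + values[-1]` → values = [9, 22, 4, 9, 7]
`out = values[0]` → out = 9
So out = 9

Answer: 9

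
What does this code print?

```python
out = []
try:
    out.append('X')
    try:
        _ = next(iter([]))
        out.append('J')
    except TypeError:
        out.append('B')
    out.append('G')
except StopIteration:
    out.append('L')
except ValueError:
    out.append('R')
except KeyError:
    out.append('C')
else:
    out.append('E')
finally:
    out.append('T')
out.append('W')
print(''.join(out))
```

Execution trace: 'X' (try body) → 'L' (except StopIteration) → 'T' (finally) → 'W' (after the try/except). Output: XLTW

Answer: XLTW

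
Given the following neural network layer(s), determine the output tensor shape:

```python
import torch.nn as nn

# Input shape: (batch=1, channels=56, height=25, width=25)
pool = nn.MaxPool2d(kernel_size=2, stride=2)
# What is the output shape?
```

Input: (1, 56, 25, 25) -> Output: (1, 56, 12, 12)

Answer: (1, 56, 12, 12)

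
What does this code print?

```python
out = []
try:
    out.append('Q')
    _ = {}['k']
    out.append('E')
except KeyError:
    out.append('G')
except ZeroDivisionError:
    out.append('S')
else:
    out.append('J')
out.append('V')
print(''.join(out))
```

Execution trace: 'Q' (try body) → 'G' (except KeyError) → 'V' (after the try/except). Output: QGV

Answer: QGV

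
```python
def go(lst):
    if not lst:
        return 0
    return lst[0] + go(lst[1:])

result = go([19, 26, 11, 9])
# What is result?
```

19 + 26 + 11 + 9 + 0 = 65

Answer: 65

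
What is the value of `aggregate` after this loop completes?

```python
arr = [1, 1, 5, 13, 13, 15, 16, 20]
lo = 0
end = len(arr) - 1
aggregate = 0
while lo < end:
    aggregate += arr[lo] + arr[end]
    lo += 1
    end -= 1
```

Sum of pairs from ends
`aggregate` takes the values: 0 → 21 → 38 → 58 → 84

Answer: 84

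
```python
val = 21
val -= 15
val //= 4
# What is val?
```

Trace:
`val = 21` → val = 21
`val -= 15` → val = 6
`val //= 4` → val = 1
So val = 1

Answer: 1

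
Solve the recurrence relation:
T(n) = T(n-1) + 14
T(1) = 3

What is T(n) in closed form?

Unrolling: T(n) = T(1) + 14·(n-1) = 3 + 14(n-1) = 14n - 11.

Answer: T(n) = 14n - 11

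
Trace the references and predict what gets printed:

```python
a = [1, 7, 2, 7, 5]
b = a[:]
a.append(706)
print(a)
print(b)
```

Key concept: slice [:] creates copy.
Step by step:
`a = [1, 7, 2, 7, 5]` → a = [1, 7, 2, 7, 5]
`b = a[:]` → b = [1, 7, 2, 7, 5]
`a.append(706)` → a = [1, 7, 2, 7, 5, 706]
`print(a)` → prints [1, 7, 2, 7, 5, 706]
`print(b)` → prints [1, 7, 2, 7, 5]

Answer:
[1, 7, 2, 7, 5, 706]
[1, 7, 2, 7, 5]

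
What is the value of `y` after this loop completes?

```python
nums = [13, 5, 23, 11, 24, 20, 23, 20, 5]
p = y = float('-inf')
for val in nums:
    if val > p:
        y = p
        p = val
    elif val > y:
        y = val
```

Second largest (with repeats) in [13, 5, 23, 11, 24, 20, 23, 20, 5]
`y` takes the values: -inf → 5 → 13 → 23

Answer: 23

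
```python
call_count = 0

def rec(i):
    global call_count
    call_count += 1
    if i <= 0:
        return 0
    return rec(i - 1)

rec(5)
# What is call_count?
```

Linear recursion stepping by 1: 6 calls from i=5 down to ≤0.

Answer: 6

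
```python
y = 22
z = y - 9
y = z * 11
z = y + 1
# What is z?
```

Trace:
`y = 22` → y = 22
`z = y - 9` → z = 13
`y = z * 11` → y = 143
`z = y + 1` → z = 144
So z = 144

Answer: 144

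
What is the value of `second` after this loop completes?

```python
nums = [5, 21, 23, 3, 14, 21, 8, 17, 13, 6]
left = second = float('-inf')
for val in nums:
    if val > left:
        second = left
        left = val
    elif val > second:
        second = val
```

Second largest (with repeats) in [5, 21, 23, 3, 14, 21, 8, 17, 13, 6]
`second` takes the values: -inf → 5 → 21

Answer: 21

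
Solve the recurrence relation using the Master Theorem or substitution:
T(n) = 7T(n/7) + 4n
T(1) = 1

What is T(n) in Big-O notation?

By Master Theorem: a=7, b=7, f(n)=4n. Since log_7(7) = 1 and f(n) = Θ(n^1), Case 2 applies. T(n) = O(n log n).

Answer: O(n log n)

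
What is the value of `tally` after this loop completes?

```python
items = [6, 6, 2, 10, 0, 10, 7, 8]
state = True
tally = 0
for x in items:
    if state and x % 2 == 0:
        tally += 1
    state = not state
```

Count even values at even positions
`tally` takes the values: 0 → 1 → 2 → 3

Answer: 3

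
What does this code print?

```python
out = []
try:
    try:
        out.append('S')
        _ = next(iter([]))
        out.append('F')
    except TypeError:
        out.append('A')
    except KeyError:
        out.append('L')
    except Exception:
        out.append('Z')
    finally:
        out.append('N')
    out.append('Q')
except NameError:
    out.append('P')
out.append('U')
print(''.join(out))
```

Execution trace: 'S' (inner try body) → 'Z' (inner except Exception) → 'N' (inner finally) → 'Q' (try body, no exception) → 'U' (after the try/except). Output: SZNQU

Answer: SZNQU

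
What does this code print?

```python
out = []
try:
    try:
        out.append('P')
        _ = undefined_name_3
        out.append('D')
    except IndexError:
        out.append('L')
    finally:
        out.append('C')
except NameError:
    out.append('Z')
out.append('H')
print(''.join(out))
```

Execution trace: 'P' (inner try body) → 'C' (inner finally) → 'Z' (outer except NameError) → 'H' (after the try/except). Output: PCZH

Answer: PCZH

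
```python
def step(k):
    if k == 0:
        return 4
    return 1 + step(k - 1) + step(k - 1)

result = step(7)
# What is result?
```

step(k) = 1 + 2·step(k-1), step(0)=4. Closed form: (4+1)·2^7 - 1 = 639.

Answer: 639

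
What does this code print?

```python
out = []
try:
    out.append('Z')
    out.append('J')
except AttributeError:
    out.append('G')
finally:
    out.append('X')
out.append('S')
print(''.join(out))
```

Execution trace: 'Z' (try body) → 'J' (try body, no exception) → 'X' (finally) → 'S' (after the try/except). Output: ZJXS

Answer: ZJXS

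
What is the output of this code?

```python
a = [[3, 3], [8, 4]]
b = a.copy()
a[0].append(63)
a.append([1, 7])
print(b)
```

Key concept: shallow copy with nested lists.
Step by step:
`a = [[3, 3], [8, 4]]` → a = [[3, 3], [8, 4]]
`b = a.copy()` → b = [[3, 3], [8, 4]]
`a[0].append(63)` → a = [[3, 3, 63], [8, 4]]; b = [[3, 3, 63], [8, 4]]
`a.append([1, 7])` → a = [[3, 3, 63], [8, 4], [1, 7]]
`print(b)` → prints [[3, 3, 63], [8, 4]]

Answer: [[3, 3, 63], [8, 4]]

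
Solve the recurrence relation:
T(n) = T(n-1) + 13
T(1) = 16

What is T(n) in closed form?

Unrolling: T(n) = T(1) + 13·(n-1) = 16 + 13(n-1) = 13n + 3.

Answer: T(n) = 13n + 3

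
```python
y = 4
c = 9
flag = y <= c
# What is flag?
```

Trace:
`y = 4` → y = 4
`c = 9` → c = 9
`flag = y <= c` → flag = True
So flag = True

Answer: True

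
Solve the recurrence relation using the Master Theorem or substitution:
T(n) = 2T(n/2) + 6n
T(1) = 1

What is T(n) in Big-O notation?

By Master Theorem: a=2, b=2, f(n)=6n. Since log_2(2) = 1 and f(n) = Θ(n^1), Case 2 applies. T(n) = O(n log n).

Answer: O(n log n)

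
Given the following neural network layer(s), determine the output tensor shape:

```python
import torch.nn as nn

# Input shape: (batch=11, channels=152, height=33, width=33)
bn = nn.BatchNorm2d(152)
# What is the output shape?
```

Input: (11, 152, 33, 33) -> Output: (11, 152, 33, 33)

Answer: (11, 152, 33, 33)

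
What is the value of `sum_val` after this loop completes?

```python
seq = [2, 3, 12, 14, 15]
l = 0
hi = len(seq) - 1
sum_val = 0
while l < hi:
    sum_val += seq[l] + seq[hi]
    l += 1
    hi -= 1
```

Sum of pairs from ends
`sum_val` takes the values: 0 → 17 → 34

Answer: 34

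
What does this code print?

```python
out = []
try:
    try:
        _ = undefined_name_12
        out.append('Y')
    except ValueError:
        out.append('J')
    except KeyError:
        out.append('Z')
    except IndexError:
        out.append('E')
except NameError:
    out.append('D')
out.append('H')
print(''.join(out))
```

Execution trace: 'D' (outer except NameError) → 'H' (after the try/except). Output: DH

Answer: DH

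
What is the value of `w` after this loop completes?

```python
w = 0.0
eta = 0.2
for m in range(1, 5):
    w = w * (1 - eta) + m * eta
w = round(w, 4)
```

Moving average with lr=0.2
`w` takes the values: 0.0 → 0.2 → 0.56 → 1.048 → 1.6384

Answer: 1.6384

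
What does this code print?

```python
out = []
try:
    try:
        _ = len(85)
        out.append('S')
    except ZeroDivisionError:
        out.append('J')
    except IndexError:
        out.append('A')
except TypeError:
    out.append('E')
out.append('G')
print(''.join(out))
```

Execution trace: 'E' (outer except TypeError) → 'G' (after the try/except). Output: EG

Answer: EG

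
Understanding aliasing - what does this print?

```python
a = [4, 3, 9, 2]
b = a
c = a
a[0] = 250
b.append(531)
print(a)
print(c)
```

Key concept: multiple aliases.
Step by step:
`a = [4, 3, 9, 2]` → a = [4, 3, 9, 2]
`b = a` → b = [4, 3, 9, 2] (same object as a)
`c = a` → c = [4, 3, 9, 2] (same object as a, b)
`a[0] = 250` → a = [250, 3, 9, 2] (same object as b, c); b = [250, 3, 9, 2] (same object as a, c); c = [250, 3, 9, 2] (same object as a, b)
`b.append(531)` → a = [250, 3, 9, 2, 531] (same object as b, c); b = [250, 3, 9, 2, 531] (same object as a, c); c = [250, 3, 9, 2, 531] (same object as a, b)
`print(a)` → prints [250, 3, 9, 2, 531]
`print(c)` → prints [250, 3, 9, 2, 531]

Answer:
[250, 3, 9, 2, 531]
[250, 3, 9, 2, 531]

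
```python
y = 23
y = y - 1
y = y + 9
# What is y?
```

Trace:
`y = 23` → y = 23
`y = y - 1` → y = 22
`y = y + 9` → y = 31
So y = 31

Answer: 31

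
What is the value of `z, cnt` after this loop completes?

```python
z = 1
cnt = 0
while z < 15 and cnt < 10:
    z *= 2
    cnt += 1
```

Double until >= 15 or 10 iterations
`z, cnt` takes the values: (1, 0) → (2, 0) → (2, 1) → (4, 1) → (4, 2) → (8, 2) → (8, 3) → (16, 3) → (16, 4)

Answer: 16, 4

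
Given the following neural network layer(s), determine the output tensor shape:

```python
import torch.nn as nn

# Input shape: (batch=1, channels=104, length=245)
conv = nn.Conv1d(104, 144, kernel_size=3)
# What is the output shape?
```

Input: (1, 104, 245) -> Output: (1, 144, 243)

Answer: (1, 144, 243)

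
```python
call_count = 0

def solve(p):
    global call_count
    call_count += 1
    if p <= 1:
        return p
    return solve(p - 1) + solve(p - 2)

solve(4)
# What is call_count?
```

Calls(p) = 1 + Calls(p-1) + Calls(p-2); Calls(0)=Calls(1)=1. For p=4 this gives 9.

Answer: 9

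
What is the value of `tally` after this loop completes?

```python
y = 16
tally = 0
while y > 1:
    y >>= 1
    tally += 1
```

Count right shifts until 1
`tally` takes the values: 0 → 1 → 2 → 3 → 4

Answer: 4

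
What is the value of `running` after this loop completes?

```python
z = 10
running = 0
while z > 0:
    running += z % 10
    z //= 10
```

Sum digits of 10
`running` takes the values: 0 → 1

Answer: 1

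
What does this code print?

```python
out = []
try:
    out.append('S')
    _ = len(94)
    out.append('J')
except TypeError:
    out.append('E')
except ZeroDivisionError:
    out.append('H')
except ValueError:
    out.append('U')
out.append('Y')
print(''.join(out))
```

Execution trace: 'S' (try body) → 'E' (except TypeError) → 'Y' (after the try/except). Output: SEY

Answer: SEY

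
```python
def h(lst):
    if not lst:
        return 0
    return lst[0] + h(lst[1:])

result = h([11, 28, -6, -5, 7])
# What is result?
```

11 + 28 + (-6) + (-5) + 7 + 0 = 35

Answer: 35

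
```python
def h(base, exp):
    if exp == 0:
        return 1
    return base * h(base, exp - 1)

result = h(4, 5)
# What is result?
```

h(4, 5) = 4 * 4 * 4 * 4 * 4 = 1024

Answer: 1024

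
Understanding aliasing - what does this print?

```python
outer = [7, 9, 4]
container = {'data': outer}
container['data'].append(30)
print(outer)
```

Key concept: dict holds reference to list.
Step by step:
`outer = [7, 9, 4]` → outer = [7, 9, 4]
`container = {'data': outer}` → container = {'data': [7, 9, 4]}
`container['data'].append(30)` → outer = [7, 9, 4, 30]; container = {'data': [7, 9, 4, 30]}
`print(outer)` → prints [7, 9, 4, 30]

Answer: [7, 9, 4, 30]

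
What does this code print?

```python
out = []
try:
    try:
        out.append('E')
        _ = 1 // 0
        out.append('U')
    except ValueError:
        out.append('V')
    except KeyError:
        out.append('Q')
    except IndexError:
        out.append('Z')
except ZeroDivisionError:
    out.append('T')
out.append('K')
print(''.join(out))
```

Execution trace: 'E' (try body) → 'T' (outer except ZeroDivisionError) → 'K' (after the try/except). Output: ETK

Answer: ETK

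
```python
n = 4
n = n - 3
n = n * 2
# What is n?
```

Trace:
`n = 4` → n = 4
`n = n - 3` → n = 1
`n = n * 2` → n = 2
So n = 2

Answer: 2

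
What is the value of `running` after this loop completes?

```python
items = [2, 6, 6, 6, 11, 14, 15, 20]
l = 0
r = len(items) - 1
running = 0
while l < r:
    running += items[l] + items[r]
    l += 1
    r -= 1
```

Sum of pairs from ends
`running` takes the values: 0 → 22 → 43 → 63 → 80

Answer: 80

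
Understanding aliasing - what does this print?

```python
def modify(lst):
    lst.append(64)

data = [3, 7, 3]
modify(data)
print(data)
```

Key concept: function modifies passed list.
Step by step:
`data = [3, 7, 3]` → data = [3, 7, 3]
`modify(data)` → data = [3, 7, 3, 64]
`print(data)` → prints [3, 7, 3, 64]

Answer: [3, 7, 3, 64]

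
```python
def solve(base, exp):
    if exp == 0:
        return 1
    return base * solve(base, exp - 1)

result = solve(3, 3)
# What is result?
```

solve(3, 3) = 3 * 3 * 3 = 27

Answer: 27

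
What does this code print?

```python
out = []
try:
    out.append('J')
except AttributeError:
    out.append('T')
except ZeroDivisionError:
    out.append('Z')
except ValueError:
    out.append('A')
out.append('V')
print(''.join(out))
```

Execution trace: 'J' (try body, no exception) → 'V' (after the try/except). Output: JV

Answer: JV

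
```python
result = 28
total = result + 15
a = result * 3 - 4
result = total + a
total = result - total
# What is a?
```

Trace:
`result = 28` → result = 28
`total = result + 15` → total = 43
`a = result * 3 - 4` → a = 80
`result = total + a` → result = 123
`total = result - total` → total = 80
So a = 80

Answer: 80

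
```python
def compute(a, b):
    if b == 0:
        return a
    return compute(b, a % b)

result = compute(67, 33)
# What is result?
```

compute(67, 33) -> compute(33, 1) -> compute(1, 0) -> 1

Answer: 1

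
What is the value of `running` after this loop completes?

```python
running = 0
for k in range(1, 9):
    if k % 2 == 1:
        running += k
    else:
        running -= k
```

Add odd, subtract even
`running` takes the values: 0 → 1 → -1 → 2 → -2 → 3 → -3 → 4 → -4

Answer: -4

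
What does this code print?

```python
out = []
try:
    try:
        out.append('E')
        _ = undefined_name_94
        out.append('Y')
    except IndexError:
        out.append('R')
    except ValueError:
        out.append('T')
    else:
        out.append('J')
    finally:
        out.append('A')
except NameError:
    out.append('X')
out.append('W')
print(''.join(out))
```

Execution trace: 'E' (inner try body) → 'A' (inner finally) → 'X' (outer except NameError) → 'W' (after the try/except). Output: EAXW

Answer: EAXW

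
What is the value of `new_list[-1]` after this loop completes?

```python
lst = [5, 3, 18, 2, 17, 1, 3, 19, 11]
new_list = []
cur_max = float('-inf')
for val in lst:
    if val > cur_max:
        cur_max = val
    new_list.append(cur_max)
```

Running max ends at 19
`new_list` takes the values: [] → [5] → [5, 5] → [5, 5, 18] → [5, 5, 18, 18] → [5, 5, 18, 18, 18] → [5, 5, 18, 18, 18, 18] → [5, 5, 18, 18, 18, 18, 18] → [5, 5, 18, 18, 18, 18, 18, 19] → [5, 5, 18, 18, 18, 18, 18, 19, 19]
So `new_list[-1]` = 19

Answer: 19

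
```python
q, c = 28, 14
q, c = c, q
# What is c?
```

Trace:
`q, c = 28, 14` → q = 28; c = 14
`q, c = c, q` → q = 14; c = 28
So c = 28

Answer: 28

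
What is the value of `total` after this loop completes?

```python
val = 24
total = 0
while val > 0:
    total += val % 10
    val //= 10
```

Sum digits of 24
`total` takes the values: 0 → 4 → 6

Answer: 6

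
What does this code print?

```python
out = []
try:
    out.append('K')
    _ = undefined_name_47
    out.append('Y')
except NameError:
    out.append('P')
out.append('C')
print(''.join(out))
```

Execution trace: 'K' (try body) → 'P' (except NameError) → 'C' (after the try/except). Output: KPC

Answer: KPC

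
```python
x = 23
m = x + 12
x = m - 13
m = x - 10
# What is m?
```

Trace:
`x = 23` → x = 23
`m = x + 12` → m = 35
`x = m - 13` → x = 22
`m = x - 10` → m = 12
So m = 12

Answer: 12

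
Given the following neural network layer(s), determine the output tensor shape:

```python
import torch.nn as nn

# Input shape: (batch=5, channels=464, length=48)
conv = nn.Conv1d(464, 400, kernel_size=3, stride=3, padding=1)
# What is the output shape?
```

Input: (5, 464, 48) -> Output: (5, 400, 16)

Answer: (5, 400, 16)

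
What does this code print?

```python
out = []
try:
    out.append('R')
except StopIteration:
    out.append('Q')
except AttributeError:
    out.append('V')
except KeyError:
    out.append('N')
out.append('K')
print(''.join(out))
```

Execution trace: 'R' (try body, no exception) → 'K' (after the try/except). Output: RK

Answer: RK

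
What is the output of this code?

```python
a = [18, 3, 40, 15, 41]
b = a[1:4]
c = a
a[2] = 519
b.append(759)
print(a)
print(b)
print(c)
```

Key concept: slice vs alias.
Step by step:
`a = [18, 3, 40, 15, 41]` → a = [18, 3, 40, 15, 41]
`b = a[1:4]` → b = [3, 40, 15]
`c = a` → c = [18, 3, 40, 15, 41] (same object as a)
`a[2] = 519` → a = [18, 3, 519, 15, 41] (same object as c); c = [18, 3, 519, 15, 41] (same object as a)
`b.append(759)` → b = [3, 40, 15, 759]
`print(a)` → prints [18, 3, 519, 15, 41]
`print(b)` → prints [3, 40, 15, 759]
`print(c)` → prints [18, 3, 519, 15, 41]

Answer:
[18, 3, 519, 15, 41]
[3, 40, 15, 759]
[18, 3, 519, 15, 41]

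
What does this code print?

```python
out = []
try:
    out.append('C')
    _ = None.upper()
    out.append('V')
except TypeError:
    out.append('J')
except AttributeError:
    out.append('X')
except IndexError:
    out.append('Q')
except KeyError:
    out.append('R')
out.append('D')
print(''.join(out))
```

Execution trace: 'C' (try body) → 'X' (except AttributeError) → 'D' (after the try/except). Output: CXD

Answer: CXD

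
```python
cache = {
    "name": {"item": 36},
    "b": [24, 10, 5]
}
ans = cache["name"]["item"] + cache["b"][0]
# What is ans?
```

Trace:
`cache = { ...` → cache = {'name': {'item': 36}, 'b': [24, 10, 5]}
`ans = cache["name"]["item"] + cache["b"][0]` → ans = 60
So ans = 60

Answer: 60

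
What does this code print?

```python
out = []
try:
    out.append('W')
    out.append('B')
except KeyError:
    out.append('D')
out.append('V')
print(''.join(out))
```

Execution trace: 'W' (try body) → 'B' (try body, no exception) → 'V' (after the try/except). Output: WBV

Answer: WBV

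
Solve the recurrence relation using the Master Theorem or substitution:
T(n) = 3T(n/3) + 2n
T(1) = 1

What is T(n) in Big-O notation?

By Master Theorem: a=3, b=3, f(n)=2n. Since log_3(3) = 1 and f(n) = Θ(n^1), Case 2 applies. T(n) = O(n log n).

Answer: O(n log n)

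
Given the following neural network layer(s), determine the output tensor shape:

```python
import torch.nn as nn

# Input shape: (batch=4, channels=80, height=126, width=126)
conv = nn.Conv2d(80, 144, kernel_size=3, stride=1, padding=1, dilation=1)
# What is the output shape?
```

Input: (4, 80, 126, 126) -> Output: (4, 144, 126, 126)

Answer: (4, 144, 126, 126)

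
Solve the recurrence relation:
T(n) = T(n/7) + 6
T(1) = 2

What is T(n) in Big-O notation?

Each step divides n by 7 and adds 6. After log_7(n) steps we reach T(1)=2. So T(n) = 6·log_7(n) + 2 = O(log n).

Answer: O(log n)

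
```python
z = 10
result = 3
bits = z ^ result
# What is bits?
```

Trace:
`z = 10` → z = 10
`result = 3` → result = 3
`bits = z ^ result` → bits = 9
So bits = 9

Answer: 9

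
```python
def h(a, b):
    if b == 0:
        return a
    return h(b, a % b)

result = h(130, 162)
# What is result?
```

h(130, 162) -> h(162, 130) -> h(130, 32) -> h(32, 2) -> h(2, 0) -> 2

Answer: 2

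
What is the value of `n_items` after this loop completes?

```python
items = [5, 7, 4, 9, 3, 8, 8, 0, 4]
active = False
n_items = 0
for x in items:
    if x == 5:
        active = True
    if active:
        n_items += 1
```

Count elements after first 5 in [5, 7, 4, 9, 3, 8, 8, 0, 4]
`n_items` takes the values: 0 → 1 → 2 → 3 → 4 → 5 → 6 → 7 → 8 → 9

Answer: 9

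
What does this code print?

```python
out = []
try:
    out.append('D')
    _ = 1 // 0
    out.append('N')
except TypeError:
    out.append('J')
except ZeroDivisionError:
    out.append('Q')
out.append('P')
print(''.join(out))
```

Execution trace: 'D' (try body) → 'Q' (except ZeroDivisionError) → 'P' (after the try/except). Output: DQP

Answer: DQP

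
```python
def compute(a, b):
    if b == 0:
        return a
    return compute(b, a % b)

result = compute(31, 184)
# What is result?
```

compute(31, 184) -> compute(184, 31) -> compute(31, 29) -> compute(29, 2) -> compute(2, 1) -> compute(1, 0) -> 1

Answer: 1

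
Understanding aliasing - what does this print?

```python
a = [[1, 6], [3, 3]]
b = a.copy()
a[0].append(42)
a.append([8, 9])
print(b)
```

Key concept: shallow copy with nested lists.
Step by step:
`a = [[1, 6], [3, 3]]` → a = [[1, 6], [3, 3]]
`b = a.copy()` → b = [[1, 6], [3, 3]]
`a[0].append(42)` → a = [[1, 6, 42], [3, 3]]; b = [[1, 6, 42], [3, 3]]
`a.append([8, 9])` → a = [[1, 6, 42], [3, 3], [8, 9]]
`print(b)` → prints [[1, 6, 42], [3, 3]]

Answer: [[1, 6, 42], [3, 3]]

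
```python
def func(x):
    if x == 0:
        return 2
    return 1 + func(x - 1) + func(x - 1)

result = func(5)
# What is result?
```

func(x) = 1 + 2·func(x-1), func(0)=2. Closed form: (2+1)·2^5 - 1 = 95.

Answer: 95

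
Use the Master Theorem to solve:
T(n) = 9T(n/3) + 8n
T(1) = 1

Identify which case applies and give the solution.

a=9, b=3, f(n)=8n. log_3(9) = 2. Since c=1 < 2, Case 1 applies: T(n) = Θ(n^log_b(a)) = O(n^2).

Answer: O(n^2) - Case 1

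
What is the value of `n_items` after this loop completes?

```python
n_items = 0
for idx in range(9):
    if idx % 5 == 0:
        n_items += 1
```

Count numbers divisible by 5 in range(9)
`n_items` takes the values: 0 → 1 → 2

Answer: 2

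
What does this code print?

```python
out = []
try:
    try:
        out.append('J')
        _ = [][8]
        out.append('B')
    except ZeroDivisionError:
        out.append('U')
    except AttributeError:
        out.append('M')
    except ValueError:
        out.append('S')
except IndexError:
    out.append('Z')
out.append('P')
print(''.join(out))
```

Execution trace: 'J' (try body) → 'Z' (outer except IndexError) → 'P' (after the try/except). Output: JZP

Answer: JZP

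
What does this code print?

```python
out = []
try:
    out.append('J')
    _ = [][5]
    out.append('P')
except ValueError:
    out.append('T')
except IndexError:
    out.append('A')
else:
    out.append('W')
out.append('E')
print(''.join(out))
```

Execution trace: 'J' (try body) → 'A' (except IndexError) → 'E' (after the try/except). Output: JAE

Answer: JAE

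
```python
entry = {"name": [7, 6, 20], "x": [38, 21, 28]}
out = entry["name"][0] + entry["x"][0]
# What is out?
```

Trace:
`entry = {"name": [7, 6, 20], "x": [38, 21, 28]}` → entry = {'name': [7, 6, 20], 'x': [38, 21, 28]}
`out = entry["name"][0] + entry["x"][0]` → out = 45
So out = 45

Answer: 45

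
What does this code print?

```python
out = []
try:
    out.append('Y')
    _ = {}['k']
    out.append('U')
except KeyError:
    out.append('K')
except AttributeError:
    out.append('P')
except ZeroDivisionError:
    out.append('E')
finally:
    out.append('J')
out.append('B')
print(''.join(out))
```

Execution trace: 'Y' (try body) → 'K' (except KeyError) → 'J' (finally) → 'B' (after the try/except). Output: YKJB

Answer: YKJB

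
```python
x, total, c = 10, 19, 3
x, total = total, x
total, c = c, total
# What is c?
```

Trace:
`x, total, c = 10, 19, 3` → x = 10; total = 19; c = 3
`x, total = total, x` → x = 19; total = 10
`total, c = c, total` → total = 3; c = 10
So c = 10

Answer: 10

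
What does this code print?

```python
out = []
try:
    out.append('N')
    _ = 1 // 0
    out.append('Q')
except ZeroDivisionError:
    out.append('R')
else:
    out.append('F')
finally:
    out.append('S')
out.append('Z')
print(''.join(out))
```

Execution trace: 'N' (try body) → 'R' (except ZeroDivisionError) → 'S' (finally) → 'Z' (after the try/except). Output: NRSZ

Answer: NRSZ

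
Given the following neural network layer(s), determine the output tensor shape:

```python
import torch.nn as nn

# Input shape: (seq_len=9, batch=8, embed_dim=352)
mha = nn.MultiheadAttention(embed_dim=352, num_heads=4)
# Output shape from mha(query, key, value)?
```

Input: (9, 8, 352) -> Output: (9, 8, 352)

Answer: (9, 8, 352)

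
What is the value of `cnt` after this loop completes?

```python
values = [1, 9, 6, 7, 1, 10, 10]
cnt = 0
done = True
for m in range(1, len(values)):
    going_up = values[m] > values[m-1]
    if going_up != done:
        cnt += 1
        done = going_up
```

Count direction changes in [1, 9, 6, 7, 1, 10, 10]
`cnt` takes the values: 0 → 1 → 2 → 3 → 4 → 5

Answer: 5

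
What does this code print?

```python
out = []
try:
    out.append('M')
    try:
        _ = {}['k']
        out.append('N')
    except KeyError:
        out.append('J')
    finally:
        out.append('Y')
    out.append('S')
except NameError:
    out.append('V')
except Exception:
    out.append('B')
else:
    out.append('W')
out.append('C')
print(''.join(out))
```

Execution trace: 'M' (try body) → 'J' (inner except KeyError) → 'Y' (inner finally) → 'S' (try body, no exception) → 'W' (else) → 'C' (after the try/except). Output: MJYSWC

Answer: MJYSWC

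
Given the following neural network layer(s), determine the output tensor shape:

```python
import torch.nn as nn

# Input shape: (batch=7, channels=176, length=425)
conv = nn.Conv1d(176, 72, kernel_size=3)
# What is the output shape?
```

Input: (7, 176, 425) -> Output: (7, 72, 423)

Answer: (7, 72, 423)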